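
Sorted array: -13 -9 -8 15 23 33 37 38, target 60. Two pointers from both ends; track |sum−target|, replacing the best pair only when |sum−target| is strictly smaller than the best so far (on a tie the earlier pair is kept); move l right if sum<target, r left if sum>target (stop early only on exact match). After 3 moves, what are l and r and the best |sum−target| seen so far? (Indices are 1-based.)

l=4, r=8, best |Δ|=30

l=1 r=8: -13+38=25 d=35 *, l++
l=2 r=8: -9+38=29 d=31 *, l++
l=3 r=8: -8+38=30 d=30 *, l++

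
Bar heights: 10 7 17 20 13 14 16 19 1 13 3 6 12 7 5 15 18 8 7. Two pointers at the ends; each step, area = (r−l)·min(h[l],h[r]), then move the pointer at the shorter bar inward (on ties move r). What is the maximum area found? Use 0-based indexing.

max area = 238

l=0 r=18: min(10,7)*18=126 best=126 *, r--
l=0 r=17: min(10,8)*17=136 best=136 *, r--
l=0 r=16: min(10,18)*16=160 best=160 *, l++
l=1 r=16: min(7,18)*15=105 best=160, l++
l=2 r=16: min(17,18)*14=238 best=238 *, l++
l=3 r=16: min(20,18)*13=234 best=238, r--
l=3 r=15: min(20,15)*12=180 best=238, r--
l=3 r=14: min(20,5)*11=55 best=238, r--
l=3 r=13: min(20,7)*10=70 best=238, r--
l=3 r=12: min(20,12)*9=108 best=238, r--
l=3 r=11: min(20,6)*8=48 best=238, r--
l=3 r=10: min(20,3)*7=21 best=238, r--
l=3 r=9: min(20,13)*6=78 best=238, r--
l=3 r=8: min(20,1)*5=5 best=238, r--
l=3 r=7: min(20,19)*4=76 best=238, r--
l=3 r=6: min(20,16)*3=48 best=238, r--
l=3 r=5: min(20,14)*2=28 best=238, r--
l=3 r=4: min(20,13)*1=13 best=238, r--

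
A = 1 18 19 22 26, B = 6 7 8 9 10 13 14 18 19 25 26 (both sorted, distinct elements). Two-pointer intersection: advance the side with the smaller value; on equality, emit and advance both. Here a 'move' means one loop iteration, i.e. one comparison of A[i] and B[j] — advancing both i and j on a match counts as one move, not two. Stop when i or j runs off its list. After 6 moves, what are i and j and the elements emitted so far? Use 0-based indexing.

[i=0,j=0] 1<6 → i++
[i=1,j=0] 18>6 → j++
[i=1,j=1] 18>7 → j++
[i=1,j=2] 18>8 → j++
[i=1,j=3] 18>9 → j++
[i=1,j=4] 18>10 → j++

i=1, j=5, emitted=[]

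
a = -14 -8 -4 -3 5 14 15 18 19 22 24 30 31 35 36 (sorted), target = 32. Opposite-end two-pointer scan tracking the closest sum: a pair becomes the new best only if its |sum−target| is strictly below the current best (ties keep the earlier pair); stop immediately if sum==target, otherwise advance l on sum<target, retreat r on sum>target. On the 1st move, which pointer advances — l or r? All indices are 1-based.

[1,15] -14+36=22 d=10 * → l++

l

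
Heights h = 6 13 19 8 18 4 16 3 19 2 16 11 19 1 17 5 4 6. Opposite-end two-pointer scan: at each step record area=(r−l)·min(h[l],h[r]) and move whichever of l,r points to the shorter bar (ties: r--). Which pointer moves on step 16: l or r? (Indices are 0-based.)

r

[0,17] min(6,6)*17=102 best=102 * → r--
[0,16] min(6,4)*16=64 best=102 → r--
[0,15] min(6,5)*15=75 best=102 → r--
[0,14] min(6,17)*14=84 best=102 → l++
[1,14] min(13,17)*13=169 best=169 * → l++
[2,14] min(19,17)*12=204 best=204 * → r--
[2,13] min(19,1)*11=11 best=204 → r--
[2,12] min(19,19)*10=190 best=204 → r--
[2,11] min(19,11)*9=99 best=204 → r--
[2,10] min(19,16)*8=128 best=204 → r--
[2,9] min(19,2)*7=14 best=204 → r--
[2,8] min(19,19)*6=114 best=204 → r--
[2,7] min(19,3)*5=15 best=204 → r--
[2,6] min(19,16)*4=64 best=204 → r--
[2,5] min(19,4)*3=12 best=204 → r--
[2,4] min(19,18)*2=36 best=204 → r--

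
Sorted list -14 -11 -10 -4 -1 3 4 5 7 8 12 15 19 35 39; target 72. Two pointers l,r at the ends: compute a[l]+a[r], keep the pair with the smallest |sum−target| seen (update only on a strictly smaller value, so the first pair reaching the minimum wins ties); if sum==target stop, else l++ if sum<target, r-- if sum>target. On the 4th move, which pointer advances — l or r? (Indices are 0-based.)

l=0 r=14: -14+39=25 d=47 *, l++
l=1 r=14: -11+39=28 d=44 *, l++
l=2 r=14: -10+39=29 d=43 *, l++
l=3 r=14: -4+39=35 d=37 *, l++

l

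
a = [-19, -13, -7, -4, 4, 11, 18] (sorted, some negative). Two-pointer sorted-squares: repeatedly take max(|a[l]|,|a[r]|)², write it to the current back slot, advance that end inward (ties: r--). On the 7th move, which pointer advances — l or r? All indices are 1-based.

l=1 r=7: |-19|>|18| out[7]=361, l++
l=2 r=7: |-13|<=|18| out[6]=324, r--
l=2 r=6: |-13|>|11| out[5]=169, l++
l=3 r=6: |-7|<=|11| out[4]=121, r--
l=3 r=5: |-7|>|4| out[3]=49, l++
l=4 r=5: |-4|<=|4| out[2]=16, r--
l=4 r=4: |-4|<=|-4| out[1]=16, r--

r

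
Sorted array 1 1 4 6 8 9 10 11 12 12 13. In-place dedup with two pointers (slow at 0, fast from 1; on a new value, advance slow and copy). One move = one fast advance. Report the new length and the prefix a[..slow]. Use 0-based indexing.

length 9; prefix = [1, 4, 6, 8, 9, 10, 11, 12, 13]

slow=0 fast=1: a[fast]=1=a[slow] dup, fast++
slow=0 fast=2: a[fast]=4≠a[slow]=1 write a[1]=4, slow++,fast++
slow=1 fast=3: a[fast]=6≠a[slow]=4 write a[2]=6, slow++,fast++
slow=2 fast=4: a[fast]=8≠a[slow]=6 write a[3]=8, slow++,fast++
slow=3 fast=5: a[fast]=9≠a[slow]=8 write a[4]=9, slow++,fast++
slow=4 fast=6: a[fast]=10≠a[slow]=9 write a[5]=10, slow++,fast++
slow=5 fast=7: a[fast]=11≠a[slow]=10 write a[6]=11, slow++,fast++
slow=6 fast=8: a[fast]=12≠a[slow]=11 write a[7]=12, slow++,fast++
slow=7 fast=9: a[fast]=12=a[slow] dup, fast++
slow=7 fast=10: a[fast]=13≠a[slow]=12 write a[8]=13, slow++,fast++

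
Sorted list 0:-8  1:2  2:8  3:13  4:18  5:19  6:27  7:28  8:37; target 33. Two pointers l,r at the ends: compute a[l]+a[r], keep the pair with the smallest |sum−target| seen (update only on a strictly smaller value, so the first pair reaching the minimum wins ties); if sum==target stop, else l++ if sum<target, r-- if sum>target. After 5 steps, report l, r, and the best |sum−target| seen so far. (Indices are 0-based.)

l=0 r=8: -8+37=29 d=4 *, l++
l=1 r=8: 2+37=39 d=6, r--
l=1 r=7: 2+28=30 d=3 *, l++
l=2 r=7: 8+28=36 d=3, r--
l=2 r=6: 8+27=35 d=2 *, r--

l=2, r=5, best |Δ|=2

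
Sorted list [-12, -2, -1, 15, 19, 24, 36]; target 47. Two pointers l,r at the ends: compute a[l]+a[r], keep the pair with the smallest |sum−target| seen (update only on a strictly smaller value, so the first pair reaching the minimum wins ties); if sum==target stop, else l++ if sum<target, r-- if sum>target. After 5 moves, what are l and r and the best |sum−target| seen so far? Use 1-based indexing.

l=5, r=6, best |Δ|=4

l=1 r=7: -12+36=24 d=23 *, l++
l=2 r=7: -2+36=34 d=13 *, l++
l=3 r=7: -1+36=35 d=12 *, l++
l=4 r=7: 15+36=51 d=4 *, r--
l=4 r=6: 15+24=39 d=8, l++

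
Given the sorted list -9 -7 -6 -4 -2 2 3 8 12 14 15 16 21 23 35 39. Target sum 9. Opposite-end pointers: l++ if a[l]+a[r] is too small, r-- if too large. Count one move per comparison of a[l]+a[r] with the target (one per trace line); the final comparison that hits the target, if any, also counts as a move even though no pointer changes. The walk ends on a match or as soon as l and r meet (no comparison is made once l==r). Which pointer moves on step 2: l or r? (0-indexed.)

l=0 r=15: -9+39=30 >9, r--
l=0 r=14: -9+35=26 >9, r--

r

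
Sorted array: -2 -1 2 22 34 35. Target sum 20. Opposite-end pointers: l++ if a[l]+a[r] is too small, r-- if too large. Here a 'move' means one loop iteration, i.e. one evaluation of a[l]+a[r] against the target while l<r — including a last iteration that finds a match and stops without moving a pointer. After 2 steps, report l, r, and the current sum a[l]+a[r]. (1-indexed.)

l=1, r=4, sum=20

l=1 r=6: -2+35=33 >20, r--
l=1 r=5: -2+34=32 >20, r--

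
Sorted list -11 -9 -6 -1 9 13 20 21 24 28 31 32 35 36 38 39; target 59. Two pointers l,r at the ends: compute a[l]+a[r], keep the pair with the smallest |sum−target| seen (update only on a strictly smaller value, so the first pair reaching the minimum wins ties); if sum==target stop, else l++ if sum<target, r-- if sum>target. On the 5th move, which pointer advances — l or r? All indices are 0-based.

l

l=0 r=15: -11+39=28 d=31 *, l++
l=1 r=15: -9+39=30 d=29 *, l++
l=2 r=15: -6+39=33 d=26 *, l++
l=3 r=15: -1+39=38 d=21 *, l++
l=4 r=15: 9+39=48 d=11 *, l++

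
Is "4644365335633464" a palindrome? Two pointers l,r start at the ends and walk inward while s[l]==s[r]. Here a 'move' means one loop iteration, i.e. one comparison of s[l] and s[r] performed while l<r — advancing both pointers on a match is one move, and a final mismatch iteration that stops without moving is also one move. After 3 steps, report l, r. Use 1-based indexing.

l=4, r=13

[1,16] '4'=='4' → l++,r--
[2,15] '6'=='6' → l++,r--
[3,14] '4'=='4' → l++,r--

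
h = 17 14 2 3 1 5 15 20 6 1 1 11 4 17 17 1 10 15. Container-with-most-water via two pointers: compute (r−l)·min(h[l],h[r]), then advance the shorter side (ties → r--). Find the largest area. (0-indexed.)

max area = 255

[0,17] min(17,15)*17=255 best=255 * → r--
[0,16] min(17,10)*16=160 best=255 → r--
[0,15] min(17,1)*15=15 best=255 → r--
[0,14] min(17,17)*14=238 best=255 → r--
[0,13] min(17,17)*13=221 best=255 → r--
[0,12] min(17,4)*12=48 best=255 → r--
[0,11] min(17,11)*11=121 best=255 → r--
[0,10] min(17,1)*10=10 best=255 → r--
[0,9] min(17,1)*9=9 best=255 → r--
[0,8] min(17,6)*8=48 best=255 → r--
[0,7] min(17,20)*7=119 best=255 → l++
[1,7] min(14,20)*6=84 best=255 → l++
[2,7] min(2,20)*5=10 best=255 → l++
[3,7] min(3,20)*4=12 best=255 → l++
[4,7] min(1,20)*3=3 best=255 → l++
[5,7] min(5,20)*2=10 best=255 → l++
[6,7] min(15,20)*1=15 best=255 → l++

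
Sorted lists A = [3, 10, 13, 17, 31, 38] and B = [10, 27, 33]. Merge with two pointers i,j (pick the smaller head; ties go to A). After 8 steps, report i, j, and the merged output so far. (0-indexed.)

[i=0,j=0] A[i]=3<=B[j]=10 take 3 → i++
[i=1,j=0] A[i]=10<=B[j]=10 take 10 → i++
[i=2,j=0] A[i]=13>B[j]=10 take 10 → j++
[i=2,j=1] A[i]=13<=B[j]=27 take 13 → i++
[i=3,j=1] A[i]=17<=B[j]=27 take 17 → i++
[i=4,j=1] A[i]=31>B[j]=27 take 27 → j++
[i=4,j=2] A[i]=31<=B[j]=33 take 31 → i++
[i=5,j=2] A[i]=38>B[j]=33 take 33 → j++

i=5, j=3, merged so far=[3, 10, 10, 13, 17, 27, 31, 33]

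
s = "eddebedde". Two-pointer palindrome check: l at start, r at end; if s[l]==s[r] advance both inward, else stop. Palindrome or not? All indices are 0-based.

l=0 r=8: 'e'=='e', l++,r--
l=1 r=7: 'd'=='d', l++,r--
l=2 r=6: 'd'=='d', l++,r--
l=3 r=5: 'e'=='e', l++,r--

palindrome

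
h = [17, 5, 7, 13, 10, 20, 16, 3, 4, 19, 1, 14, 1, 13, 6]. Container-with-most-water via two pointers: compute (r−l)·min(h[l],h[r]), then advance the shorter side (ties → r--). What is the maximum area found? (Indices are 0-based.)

max area = 169

[0,14] min(17,6)*14=84 best=84 * → r--
[0,13] min(17,13)*13=169 best=169 * → r--
[0,12] min(17,1)*12=12 best=169 → r--
[0,11] min(17,14)*11=154 best=169 → r--
[0,10] min(17,1)*10=10 best=169 → r--
[0,9] min(17,19)*9=153 best=169 → l++
[1,9] min(5,19)*8=40 best=169 → l++
[2,9] min(7,19)*7=49 best=169 → l++
[3,9] min(13,19)*6=78 best=169 → l++
[4,9] min(10,19)*5=50 best=169 → l++
[5,9] min(20,19)*4=76 best=169 → r--
[5,8] min(20,4)*3=12 best=169 → r--
[5,7] min(20,3)*2=6 best=169 → r--
[5,6] min(20,16)*1=16 best=169 → r--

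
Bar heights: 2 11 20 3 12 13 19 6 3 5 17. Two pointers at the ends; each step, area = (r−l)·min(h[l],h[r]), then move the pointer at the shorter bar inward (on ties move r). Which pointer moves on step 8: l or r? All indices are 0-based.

[0,10] min(2,17)*10=20 best=20 * → l++
[1,10] min(11,17)*9=99 best=99 * → l++
[2,10] min(20,17)*8=136 best=136 * → r--
[2,9] min(20,5)*7=35 best=136 → r--
[2,8] min(20,3)*6=18 best=136 → r--
[2,7] min(20,6)*5=30 best=136 → r--
[2,6] min(20,19)*4=76 best=136 → r--
[2,5] min(20,13)*3=39 best=136 → r--

r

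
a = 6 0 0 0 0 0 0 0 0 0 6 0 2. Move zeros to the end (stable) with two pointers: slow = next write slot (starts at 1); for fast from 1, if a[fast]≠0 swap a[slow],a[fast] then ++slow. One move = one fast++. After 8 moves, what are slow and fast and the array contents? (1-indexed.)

(s=1,f=1) a[fast]=6≠0 swap→a[1]=6 → slow++,fast++
(s=2,f=2) a[fast]=0 → fast++
(s=2,f=3) a[fast]=0 → fast++
(s=2,f=4) a[fast]=0 → fast++
(s=2,f=5) a[fast]=0 → fast++
(s=2,f=6) a[fast]=0 → fast++
(s=2,f=7) a[fast]=0 → fast++
(s=2,f=8) a[fast]=0 → fast++

slow=2, fast=9, a=[6, 0, 0, 0, 0, 0, 0, 0, 0, 0, 6, 0, 2]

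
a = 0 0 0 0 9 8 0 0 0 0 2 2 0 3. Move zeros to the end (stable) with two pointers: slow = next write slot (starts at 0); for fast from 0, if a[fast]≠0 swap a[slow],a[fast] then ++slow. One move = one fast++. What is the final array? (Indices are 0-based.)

slow=0 fast=0: a[fast]=0, fast++
slow=0 fast=1: a[fast]=0, fast++
slow=0 fast=2: a[fast]=0, fast++
slow=0 fast=3: a[fast]=0, fast++
slow=0 fast=4: a[fast]=9≠0 swap→a[0]=9, slow++,fast++
slow=1 fast=5: a[fast]=8≠0 swap→a[1]=8, slow++,fast++
slow=2 fast=6: a[fast]=0, fast++
slow=2 fast=7: a[fast]=0, fast++
slow=2 fast=8: a[fast]=0, fast++
slow=2 fast=9: a[fast]=0, fast++
slow=2 fast=10: a[fast]=2≠0 swap→a[2]=2, slow++,fast++
slow=3 fast=11: a[fast]=2≠0 swap→a[3]=2, slow++,fast++
slow=4 fast=12: a[fast]=0, fast++
slow=4 fast=13: a[fast]=3≠0 swap→a[4]=3, slow++,fast++

[9, 8, 2, 2, 3, 0, 0, 0, 0, 0, 0, 0, 0, 0]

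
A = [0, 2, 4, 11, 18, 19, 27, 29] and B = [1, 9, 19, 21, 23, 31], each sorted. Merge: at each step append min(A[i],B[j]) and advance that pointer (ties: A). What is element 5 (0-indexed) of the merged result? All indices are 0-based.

i=0 j=0: A[i]=0<=B[j]=1 take 0, i++
i=1 j=0: A[i]=2>B[j]=1 take 1, j++
i=1 j=1: A[i]=2<=B[j]=9 take 2, i++
i=2 j=1: A[i]=4<=B[j]=9 take 4, i++
i=3 j=1: A[i]=11>B[j]=9 take 9, j++
i=3 j=2: A[i]=11<=B[j]=19 take 11, i++
i=4 j=2: A[i]=18<=B[j]=19 take 18, i++
i=5 j=2: A[i]=19<=B[j]=19 take 19, i++
i=6 j=2: A[i]=27>B[j]=19 take 19, j++
i=6 j=3: A[i]=27>B[j]=21 take 21, j++
i=6 j=4: A[i]=27>B[j]=23 take 23, j++
i=6 j=5: A[i]=27<=B[j]=31 take 27, i++
i=7 j=5: A[i]=29<=B[j]=31 take 29, i++
i=8 j=5: A done, take B[j]=31, j++

merged[5] = 11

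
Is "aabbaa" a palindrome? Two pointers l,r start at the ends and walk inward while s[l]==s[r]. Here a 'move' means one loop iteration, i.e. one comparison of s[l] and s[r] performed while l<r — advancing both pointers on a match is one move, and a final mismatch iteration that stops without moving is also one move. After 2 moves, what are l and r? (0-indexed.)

l=2, r=3

l=0 r=5: 'a'=='a', l++,r--
l=1 r=4: 'a'=='a', l++,r--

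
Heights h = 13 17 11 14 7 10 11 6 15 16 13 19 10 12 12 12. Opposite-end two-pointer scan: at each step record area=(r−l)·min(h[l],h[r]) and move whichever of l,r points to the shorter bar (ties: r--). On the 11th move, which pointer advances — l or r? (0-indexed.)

l

[0,15] min(13,12)*15=180 best=180 * → r--
[0,14] min(13,12)*14=168 best=180 → r--
[0,13] min(13,12)*13=156 best=180 → r--
[0,12] min(13,10)*12=120 best=180 → r--
[0,11] min(13,19)*11=143 best=180 → l++
[1,11] min(17,19)*10=170 best=180 → l++
[2,11] min(11,19)*9=99 best=180 → l++
[3,11] min(14,19)*8=112 best=180 → l++
[4,11] min(7,19)*7=49 best=180 → l++
[5,11] min(10,19)*6=60 best=180 → l++
[6,11] min(11,19)*5=55 best=180 → l++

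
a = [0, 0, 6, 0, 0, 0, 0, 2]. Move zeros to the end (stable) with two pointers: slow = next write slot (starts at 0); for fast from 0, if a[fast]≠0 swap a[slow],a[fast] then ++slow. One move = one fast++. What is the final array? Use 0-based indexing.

(s=0,f=0) a[fast]=0 → fast++
(s=0,f=1) a[fast]=0 → fast++
(s=0,f=2) a[fast]=6≠0 swap→a[0]=6 → slow++,fast++
(s=1,f=3) a[fast]=0 → fast++
(s=1,f=4) a[fast]=0 → fast++
(s=1,f=5) a[fast]=0 → fast++
(s=1,f=6) a[fast]=0 → fast++
(s=1,f=7) a[fast]=2≠0 swap→a[1]=2 → slow++,fast++

[6, 2, 0, 0, 0, 0, 0, 0]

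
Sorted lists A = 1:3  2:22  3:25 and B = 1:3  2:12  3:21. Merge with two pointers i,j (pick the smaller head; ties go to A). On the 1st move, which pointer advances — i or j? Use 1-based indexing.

i=1 j=1: A[i]=3<=B[j]=3 take 3, i++

i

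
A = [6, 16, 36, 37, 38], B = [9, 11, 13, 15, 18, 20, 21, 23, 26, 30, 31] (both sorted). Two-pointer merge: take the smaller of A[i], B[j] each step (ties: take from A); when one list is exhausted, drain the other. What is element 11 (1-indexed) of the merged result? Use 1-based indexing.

[i=1,j=1] A[i]=6<=B[j]=9 take 6 → i++
[i=2,j=1] A[i]=16>B[j]=9 take 9 → j++
[i=2,j=2] A[i]=16>B[j]=11 take 11 → j++
[i=2,j=3] A[i]=16>B[j]=13 take 13 → j++
[i=2,j=4] A[i]=16>B[j]=15 take 15 → j++
[i=2,j=5] A[i]=16<=B[j]=18 take 16 → i++
[i=3,j=5] A[i]=36>B[j]=18 take 18 → j++
[i=3,j=6] A[i]=36>B[j]=20 take 20 → j++
[i=3,j=7] A[i]=36>B[j]=21 take 21 → j++
[i=3,j=8] A[i]=36>B[j]=23 take 23 → j++
[i=3,j=9] A[i]=36>B[j]=26 take 26 → j++
[i=3,j=10] A[i]=36>B[j]=30 take 30 → j++
[i=3,j=11] A[i]=36>B[j]=31 take 31 → j++
[i=3,j=12] B done, take A[i]=36 → i++
[i=4,j=12] B done, take A[i]=37 → i++
[i=5,j=12] B done, take A[i]=38 → i++

merged[11] = 26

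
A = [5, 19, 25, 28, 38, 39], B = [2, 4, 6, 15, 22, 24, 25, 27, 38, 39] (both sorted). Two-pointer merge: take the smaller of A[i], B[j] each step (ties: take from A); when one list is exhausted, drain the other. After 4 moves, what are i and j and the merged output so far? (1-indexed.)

i=2, j=4, merged so far=[2, 4, 5, 6]

i=1 j=1: A[i]=5>B[j]=2 take 2, j++
i=1 j=2: A[i]=5>B[j]=4 take 4, j++
i=1 j=3: A[i]=5<=B[j]=6 take 5, i++
i=2 j=3: A[i]=19>B[j]=6 take 6, j++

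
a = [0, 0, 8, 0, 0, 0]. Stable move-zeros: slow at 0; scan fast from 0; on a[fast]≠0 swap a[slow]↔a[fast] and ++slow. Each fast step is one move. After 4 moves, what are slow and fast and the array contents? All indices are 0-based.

(s=0,f=0) a[fast]=0 → fast++
(s=0,f=1) a[fast]=0 → fast++
(s=0,f=2) a[fast]=8≠0 swap→a[0]=8 → slow++,fast++
(s=1,f=3) a[fast]=0 → fast++

slow=1, fast=4, a=[8, 0, 0, 0, 0, 0]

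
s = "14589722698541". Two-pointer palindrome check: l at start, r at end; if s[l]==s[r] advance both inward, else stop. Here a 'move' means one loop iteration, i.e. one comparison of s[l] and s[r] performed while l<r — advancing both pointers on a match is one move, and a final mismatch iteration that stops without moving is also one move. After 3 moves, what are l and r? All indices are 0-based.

[0,13] '1'=='1' → l++,r--
[1,12] '4'=='4' → l++,r--
[2,11] '5'=='5' → l++,r--

l=3, r=10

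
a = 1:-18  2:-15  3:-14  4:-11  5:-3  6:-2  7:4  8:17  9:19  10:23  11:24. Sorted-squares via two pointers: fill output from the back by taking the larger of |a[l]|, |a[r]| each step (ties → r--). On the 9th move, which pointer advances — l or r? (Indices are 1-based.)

r

l=1 r=11: |-18|<=|24| out[11]=576, r--
l=1 r=10: |-18|<=|23| out[10]=529, r--
l=1 r=9: |-18|<=|19| out[9]=361, r--
l=1 r=8: |-18|>|17| out[8]=324, l++
l=2 r=8: |-15|<=|17| out[7]=289, r--
l=2 r=7: |-15|>|4| out[6]=225, l++
l=3 r=7: |-14|>|4| out[5]=196, l++
l=4 r=7: |-11|>|4| out[4]=121, l++
l=5 r=7: |-3|<=|4| out[3]=16, r--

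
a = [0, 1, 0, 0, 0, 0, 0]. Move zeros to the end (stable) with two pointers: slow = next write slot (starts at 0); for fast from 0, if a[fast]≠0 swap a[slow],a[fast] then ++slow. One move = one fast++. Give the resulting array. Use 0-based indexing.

slow=0 fast=0: a[fast]=0, fast++
slow=0 fast=1: a[fast]=1≠0 swap→a[0]=1, slow++,fast++
slow=1 fast=2: a[fast]=0, fast++
slow=1 fast=3: a[fast]=0, fast++
slow=1 fast=4: a[fast]=0, fast++
slow=1 fast=5: a[fast]=0, fast++
slow=1 fast=6: a[fast]=0, fast++

[1, 0, 0, 0, 0, 0, 0]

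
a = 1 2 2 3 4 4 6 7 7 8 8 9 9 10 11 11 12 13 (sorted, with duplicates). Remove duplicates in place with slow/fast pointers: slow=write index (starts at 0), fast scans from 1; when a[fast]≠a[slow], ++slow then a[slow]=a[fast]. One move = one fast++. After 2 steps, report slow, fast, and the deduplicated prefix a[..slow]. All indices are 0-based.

slow=1, fast=3, prefix=[1, 2]

(s=0,f=1) a[fast]=2≠a[slow]=1 write a[1]=2 → slow++,fast++
(s=1,f=2) a[fast]=2=a[slow] dup → fast++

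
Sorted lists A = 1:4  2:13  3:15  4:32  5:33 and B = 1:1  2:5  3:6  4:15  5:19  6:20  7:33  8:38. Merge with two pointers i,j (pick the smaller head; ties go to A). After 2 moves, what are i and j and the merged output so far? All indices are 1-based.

[i=1,j=1] A[i]=4>B[j]=1 take 1 → j++
[i=1,j=2] A[i]=4<=B[j]=5 take 4 → i++

i=2, j=2, merged so far=[1, 4]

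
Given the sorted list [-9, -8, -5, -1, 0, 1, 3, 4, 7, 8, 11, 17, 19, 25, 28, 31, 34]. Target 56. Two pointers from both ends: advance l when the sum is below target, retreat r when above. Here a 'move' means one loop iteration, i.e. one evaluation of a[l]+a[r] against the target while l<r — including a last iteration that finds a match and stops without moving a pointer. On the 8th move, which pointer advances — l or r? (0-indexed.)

l=0 r=16: -9+34=25 <56, l++
l=1 r=16: -8+34=26 <56, l++
l=2 r=16: -5+34=29 <56, l++
l=3 r=16: -1+34=33 <56, l++
l=4 r=16: 0+34=34 <56, l++
l=5 r=16: 1+34=35 <56, l++
l=6 r=16: 3+34=37 <56, l++
l=7 r=16: 4+34=38 <56, l++

l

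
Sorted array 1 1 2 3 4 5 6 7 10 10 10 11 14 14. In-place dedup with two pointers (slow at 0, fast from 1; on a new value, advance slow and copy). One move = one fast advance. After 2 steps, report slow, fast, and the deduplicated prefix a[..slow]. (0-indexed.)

slow=1, fast=3, prefix=[1, 2]

(s=0,f=1) a[fast]=1=a[slow] dup → fast++
(s=0,f=2) a[fast]=2≠a[slow]=1 write a[1]=2 → slow++,fast++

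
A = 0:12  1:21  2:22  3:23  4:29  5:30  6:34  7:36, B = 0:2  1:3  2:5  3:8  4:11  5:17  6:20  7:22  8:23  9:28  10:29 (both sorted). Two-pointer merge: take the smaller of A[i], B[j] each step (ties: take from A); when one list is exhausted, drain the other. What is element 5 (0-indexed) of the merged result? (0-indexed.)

[i=0,j=0] A[i]=12>B[j]=2 take 2 → j++
[i=0,j=1] A[i]=12>B[j]=3 take 3 → j++
[i=0,j=2] A[i]=12>B[j]=5 take 5 → j++
[i=0,j=3] A[i]=12>B[j]=8 take 8 → j++
[i=0,j=4] A[i]=12>B[j]=11 take 11 → j++
[i=0,j=5] A[i]=12<=B[j]=17 take 12 → i++
[i=1,j=5] A[i]=21>B[j]=17 take 17 → j++
[i=1,j=6] A[i]=21>B[j]=20 take 20 → j++
[i=1,j=7] A[i]=21<=B[j]=22 take 21 → i++
[i=2,j=7] A[i]=22<=B[j]=22 take 22 → i++
[i=3,j=7] A[i]=23>B[j]=22 take 22 → j++
[i=3,j=8] A[i]=23<=B[j]=23 take 23 → i++
[i=4,j=8] A[i]=29>B[j]=23 take 23 → j++
[i=4,j=9] A[i]=29>B[j]=28 take 28 → j++
[i=4,j=10] A[i]=29<=B[j]=29 take 29 → i++
[i=5,j=10] A[i]=30>B[j]=29 take 29 → j++
[i=5,j=11] B done, take A[i]=30 → i++
[i=6,j=11] B done, take A[i]=34 → i++
[i=7,j=11] B done, take A[i]=36 → i++

merged[5] = 12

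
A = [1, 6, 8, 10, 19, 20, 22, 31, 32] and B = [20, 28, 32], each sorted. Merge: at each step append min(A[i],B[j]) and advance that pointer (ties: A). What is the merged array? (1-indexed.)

[1, 6, 8, 10, 19, 20, 20, 22, 28, 31, 32, 32]

i=1 j=1: A[i]=1<=B[j]=20 take 1, i++
i=2 j=1: A[i]=6<=B[j]=20 take 6, i++
i=3 j=1: A[i]=8<=B[j]=20 take 8, i++
i=4 j=1: A[i]=10<=B[j]=20 take 10, i++
i=5 j=1: A[i]=19<=B[j]=20 take 19, i++
i=6 j=1: A[i]=20<=B[j]=20 take 20, i++
i=7 j=1: A[i]=22>B[j]=20 take 20, j++
i=7 j=2: A[i]=22<=B[j]=28 take 22, i++
i=8 j=2: A[i]=31>B[j]=28 take 28, j++
i=8 j=3: A[i]=31<=B[j]=32 take 31, i++
i=9 j=3: A[i]=32<=B[j]=32 take 32, i++
i=10 j=3: A done, take B[j]=32, j++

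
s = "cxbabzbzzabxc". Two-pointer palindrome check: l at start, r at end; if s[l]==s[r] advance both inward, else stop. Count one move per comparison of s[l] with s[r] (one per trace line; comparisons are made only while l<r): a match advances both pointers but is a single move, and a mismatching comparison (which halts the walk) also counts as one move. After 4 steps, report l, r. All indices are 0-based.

l=4, r=8

l=0 r=12: 'c'=='c', l++,r--
l=1 r=11: 'x'=='x', l++,r--
l=2 r=10: 'b'=='b', l++,r--
l=3 r=9: 'a'=='a', l++,r--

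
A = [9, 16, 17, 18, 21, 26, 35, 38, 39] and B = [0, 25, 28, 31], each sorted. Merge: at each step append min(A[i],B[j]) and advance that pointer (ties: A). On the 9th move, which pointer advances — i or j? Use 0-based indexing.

i=0 j=0: A[i]=9>B[j]=0 take 0, j++
i=0 j=1: A[i]=9<=B[j]=25 take 9, i++
i=1 j=1: A[i]=16<=B[j]=25 take 16, i++
i=2 j=1: A[i]=17<=B[j]=25 take 17, i++
i=3 j=1: A[i]=18<=B[j]=25 take 18, i++
i=4 j=1: A[i]=21<=B[j]=25 take 21, i++
i=5 j=1: A[i]=26>B[j]=25 take 25, j++
i=5 j=2: A[i]=26<=B[j]=28 take 26, i++
i=6 j=2: A[i]=35>B[j]=28 take 28, j++

j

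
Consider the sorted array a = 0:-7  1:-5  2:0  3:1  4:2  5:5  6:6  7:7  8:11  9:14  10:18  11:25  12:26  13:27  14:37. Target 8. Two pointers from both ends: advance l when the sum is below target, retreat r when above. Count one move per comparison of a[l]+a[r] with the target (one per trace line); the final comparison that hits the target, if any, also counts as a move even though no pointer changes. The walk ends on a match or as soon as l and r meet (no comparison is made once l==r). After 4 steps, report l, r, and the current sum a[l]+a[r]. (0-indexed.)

l=0, r=10, sum=11

l=0 r=14: -7+37=30 >8, r--
l=0 r=13: -7+27=20 >8, r--
l=0 r=12: -7+26=19 >8, r--
l=0 r=11: -7+25=18 >8, r--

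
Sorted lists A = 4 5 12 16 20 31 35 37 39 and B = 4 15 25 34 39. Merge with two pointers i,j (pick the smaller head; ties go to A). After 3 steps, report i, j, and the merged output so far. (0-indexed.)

i=2, j=1, merged so far=[4, 4, 5]

i=0 j=0: A[i]=4<=B[j]=4 take 4, i++
i=1 j=0: A[i]=5>B[j]=4 take 4, j++
i=1 j=1: A[i]=5<=B[j]=15 take 5, i++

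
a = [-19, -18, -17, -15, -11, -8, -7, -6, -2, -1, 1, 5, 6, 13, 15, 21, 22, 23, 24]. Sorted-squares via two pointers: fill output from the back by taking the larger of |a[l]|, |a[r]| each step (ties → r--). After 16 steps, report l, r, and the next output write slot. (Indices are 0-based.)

[0,18] |-19|<=|24| out[18]=576 → r--
[0,17] |-19|<=|23| out[17]=529 → r--
[0,16] |-19|<=|22| out[16]=484 → r--
[0,15] |-19|<=|21| out[15]=441 → r--
[0,14] |-19|>|15| out[14]=361 → l++
[1,14] |-18|>|15| out[13]=324 → l++
[2,14] |-17|>|15| out[12]=289 → l++
[3,14] |-15|<=|15| out[11]=225 → r--
[3,13] |-15|>|13| out[10]=225 → l++
[4,13] |-11|<=|13| out[9]=169 → r--
[4,12] |-11|>|6| out[8]=121 → l++
[5,12] |-8|>|6| out[7]=64 → l++
[6,12] |-7|>|6| out[6]=49 → l++
[7,12] |-6|<=|6| out[5]=36 → r--
[7,11] |-6|>|5| out[4]=36 → l++
[8,11] |-2|<=|5| out[3]=25 → r--

l=8, r=10, next write slot=2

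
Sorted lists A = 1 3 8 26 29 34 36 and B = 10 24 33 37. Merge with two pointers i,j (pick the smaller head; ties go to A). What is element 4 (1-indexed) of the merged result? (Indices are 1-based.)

merged[4] = 10

i=1 j=1: A[i]=1<=B[j]=10 take 1, i++
i=2 j=1: A[i]=3<=B[j]=10 take 3, i++
i=3 j=1: A[i]=8<=B[j]=10 take 8, i++
i=4 j=1: A[i]=26>B[j]=10 take 10, j++
i=4 j=2: A[i]=26>B[j]=24 take 24, j++
i=4 j=3: A[i]=26<=B[j]=33 take 26, i++
i=5 j=3: A[i]=29<=B[j]=33 take 29, i++
i=6 j=3: A[i]=34>B[j]=33 take 33, j++
i=6 j=4: A[i]=34<=B[j]=37 take 34, i++
i=7 j=4: A[i]=36<=B[j]=37 take 36, i++
i=8 j=4: A done, take B[j]=37, j++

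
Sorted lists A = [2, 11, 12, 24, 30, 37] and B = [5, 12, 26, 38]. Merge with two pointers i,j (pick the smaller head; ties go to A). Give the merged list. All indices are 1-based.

[i=1,j=1] A[i]=2<=B[j]=5 take 2 → i++
[i=2,j=1] A[i]=11>B[j]=5 take 5 → j++
[i=2,j=2] A[i]=11<=B[j]=12 take 11 → i++
[i=3,j=2] A[i]=12<=B[j]=12 take 12 → i++
[i=4,j=2] A[i]=24>B[j]=12 take 12 → j++
[i=4,j=3] A[i]=24<=B[j]=26 take 24 → i++
[i=5,j=3] A[i]=30>B[j]=26 take 26 → j++
[i=5,j=4] A[i]=30<=B[j]=38 take 30 → i++
[i=6,j=4] A[i]=37<=B[j]=38 take 37 → i++
[i=7,j=4] A done, take B[j]=38 → j++

[2, 5, 11, 12, 12, 24, 26, 30, 37, 38]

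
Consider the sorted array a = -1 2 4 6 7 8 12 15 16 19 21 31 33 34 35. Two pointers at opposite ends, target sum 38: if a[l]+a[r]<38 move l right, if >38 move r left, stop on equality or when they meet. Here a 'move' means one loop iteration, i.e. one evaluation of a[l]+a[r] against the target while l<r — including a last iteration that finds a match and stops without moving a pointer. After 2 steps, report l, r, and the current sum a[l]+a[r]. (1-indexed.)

[1,15] -1+35=34 <38 → l++
[2,15] 2+35=37 <38 → l++

l=3, r=15, sum=39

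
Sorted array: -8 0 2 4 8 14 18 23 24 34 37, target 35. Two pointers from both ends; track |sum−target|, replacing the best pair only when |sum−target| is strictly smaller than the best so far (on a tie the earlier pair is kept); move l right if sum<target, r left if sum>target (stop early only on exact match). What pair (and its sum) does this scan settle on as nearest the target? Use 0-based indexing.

[0,10] -8+37=29 d=6 * → l++
[1,10] 0+37=37 d=2 * → r--
[1,9] 0+34=34 d=1 * → l++
[2,9] 2+34=36 d=1 → r--
[2,8] 2+24=26 d=9 → l++
[3,8] 4+24=28 d=7 → l++
[4,8] 8+24=32 d=3 → l++
[5,8] 14+24=38 d=3 → r--
[5,7] 14+23=37 d=2 → r--
[5,6] 14+18=32 d=3 → l++

pair (0, 34) with sum 34 (|Δ|=1)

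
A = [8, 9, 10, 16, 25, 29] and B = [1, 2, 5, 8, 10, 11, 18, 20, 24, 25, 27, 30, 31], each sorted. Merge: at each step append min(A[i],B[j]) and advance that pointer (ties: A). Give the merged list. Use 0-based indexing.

i=0 j=0: A[i]=8>B[j]=1 take 1, j++
i=0 j=1: A[i]=8>B[j]=2 take 2, j++
i=0 j=2: A[i]=8>B[j]=5 take 5, j++
i=0 j=3: A[i]=8<=B[j]=8 take 8, i++
i=1 j=3: A[i]=9>B[j]=8 take 8, j++
i=1 j=4: A[i]=9<=B[j]=10 take 9, i++
i=2 j=4: A[i]=10<=B[j]=10 take 10, i++
i=3 j=4: A[i]=16>B[j]=10 take 10, j++
i=3 j=5: A[i]=16>B[j]=11 take 11, j++
i=3 j=6: A[i]=16<=B[j]=18 take 16, i++
i=4 j=6: A[i]=25>B[j]=18 take 18, j++
i=4 j=7: A[i]=25>B[j]=20 take 20, j++
i=4 j=8: A[i]=25>B[j]=24 take 24, j++
i=4 j=9: A[i]=25<=B[j]=25 take 25, i++
i=5 j=9: A[i]=29>B[j]=25 take 25, j++
i=5 j=10: A[i]=29>B[j]=27 take 27, j++
i=5 j=11: A[i]=29<=B[j]=30 take 29, i++
i=6 j=11: A done, take B[j]=30, j++
i=6 j=12: A done, take B[j]=31, j++

[1, 2, 5, 8, 8, 9, 10, 10, 11, 16, 18, 20, 24, 25, 25, 27, 29, 30, 31]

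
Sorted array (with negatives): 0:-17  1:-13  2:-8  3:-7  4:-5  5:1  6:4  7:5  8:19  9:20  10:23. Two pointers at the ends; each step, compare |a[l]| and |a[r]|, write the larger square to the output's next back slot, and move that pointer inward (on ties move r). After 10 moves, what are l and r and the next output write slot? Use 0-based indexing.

[0,10] |-17|<=|23| out[10]=529 → r--
[0,9] |-17|<=|20| out[9]=400 → r--
[0,8] |-17|<=|19| out[8]=361 → r--
[0,7] |-17|>|5| out[7]=289 → l++
[1,7] |-13|>|5| out[6]=169 → l++
[2,7] |-8|>|5| out[5]=64 → l++
[3,7] |-7|>|5| out[4]=49 → l++
[4,7] |-5|<=|5| out[3]=25 → r--
[4,6] |-5|>|4| out[2]=25 → l++
[5,6] |1|<=|4| out[1]=16 → r--

l=5, r=5, next write slot=0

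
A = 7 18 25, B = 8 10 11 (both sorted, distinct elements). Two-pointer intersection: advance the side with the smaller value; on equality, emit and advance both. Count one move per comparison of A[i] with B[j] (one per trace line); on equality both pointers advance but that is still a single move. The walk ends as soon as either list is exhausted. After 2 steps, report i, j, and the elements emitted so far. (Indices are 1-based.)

i=2, j=2, emitted=[]

i=1 j=1: 7<8, i++
i=2 j=1: 18>8, j++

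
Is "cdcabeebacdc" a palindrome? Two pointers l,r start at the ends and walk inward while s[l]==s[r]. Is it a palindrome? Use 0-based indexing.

palindrome

l=0 r=11: 'c'=='c', l++,r--
l=1 r=10: 'd'=='d', l++,r--
l=2 r=9: 'c'=='c', l++,r--
l=3 r=8: 'a'=='a', l++,r--
l=4 r=7: 'b'=='b', l++,r--
l=5 r=6: 'e'=='e', l++,r--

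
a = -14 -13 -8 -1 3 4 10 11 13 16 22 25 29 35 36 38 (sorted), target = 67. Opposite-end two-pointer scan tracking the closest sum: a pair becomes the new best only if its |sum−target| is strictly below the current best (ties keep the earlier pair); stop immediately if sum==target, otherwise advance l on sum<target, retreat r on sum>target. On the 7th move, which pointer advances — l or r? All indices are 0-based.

[0,15] -14+38=24 d=43 * → l++
[1,15] -13+38=25 d=42 * → l++
[2,15] -8+38=30 d=37 * → l++
[3,15] -1+38=37 d=30 * → l++
[4,15] 3+38=41 d=26 * → l++
[5,15] 4+38=42 d=25 * → l++
[6,15] 10+38=48 d=19 * → l++

l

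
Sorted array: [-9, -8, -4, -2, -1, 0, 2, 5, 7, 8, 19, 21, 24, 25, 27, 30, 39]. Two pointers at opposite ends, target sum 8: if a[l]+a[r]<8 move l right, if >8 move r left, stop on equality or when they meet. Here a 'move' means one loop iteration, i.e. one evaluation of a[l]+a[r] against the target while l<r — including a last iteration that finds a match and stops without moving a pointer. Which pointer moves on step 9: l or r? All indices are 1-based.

l

l=1 r=17: -9+39=30 >8, r--
l=1 r=16: -9+30=21 >8, r--
l=1 r=15: -9+27=18 >8, r--
l=1 r=14: -9+25=16 >8, r--
l=1 r=13: -9+24=15 >8, r--
l=1 r=12: -9+21=12 >8, r--
l=1 r=11: -9+19=10 >8, r--
l=1 r=10: -9+8=-1 <8, l++
l=2 r=10: -8+8=0 <8, l++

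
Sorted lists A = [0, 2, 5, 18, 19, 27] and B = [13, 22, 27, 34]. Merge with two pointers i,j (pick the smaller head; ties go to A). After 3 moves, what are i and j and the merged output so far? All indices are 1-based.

i=4, j=1, merged so far=[0, 2, 5]

[i=1,j=1] A[i]=0<=B[j]=13 take 0 → i++
[i=2,j=1] A[i]=2<=B[j]=13 take 2 → i++
[i=3,j=1] A[i]=5<=B[j]=13 take 5 → i++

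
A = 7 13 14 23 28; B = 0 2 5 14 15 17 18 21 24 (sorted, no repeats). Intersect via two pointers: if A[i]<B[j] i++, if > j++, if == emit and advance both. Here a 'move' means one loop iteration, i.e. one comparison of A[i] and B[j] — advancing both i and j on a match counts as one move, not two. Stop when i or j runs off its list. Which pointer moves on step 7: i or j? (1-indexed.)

i=1 j=1: 7>0, j++
i=1 j=2: 7>2, j++
i=1 j=3: 7>5, j++
i=1 j=4: 7<14, i++
i=2 j=4: 13<14, i++
i=3 j=4: 14==14 emit, i++,j++
i=4 j=5: 23>15, j++

j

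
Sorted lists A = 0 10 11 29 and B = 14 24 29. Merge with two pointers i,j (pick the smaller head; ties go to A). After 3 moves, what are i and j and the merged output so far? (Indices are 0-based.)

[i=0,j=0] A[i]=0<=B[j]=14 take 0 → i++
[i=1,j=0] A[i]=10<=B[j]=14 take 10 → i++
[i=2,j=0] A[i]=11<=B[j]=14 take 11 → i++

i=3, j=0, merged so far=[0, 10, 11]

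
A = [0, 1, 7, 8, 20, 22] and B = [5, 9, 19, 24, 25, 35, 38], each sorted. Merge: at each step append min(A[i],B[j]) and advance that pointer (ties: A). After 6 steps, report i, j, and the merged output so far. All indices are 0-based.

i=0 j=0: A[i]=0<=B[j]=5 take 0, i++
i=1 j=0: A[i]=1<=B[j]=5 take 1, i++
i=2 j=0: A[i]=7>B[j]=5 take 5, j++
i=2 j=1: A[i]=7<=B[j]=9 take 7, i++
i=3 j=1: A[i]=8<=B[j]=9 take 8, i++
i=4 j=1: A[i]=20>B[j]=9 take 9, j++

i=4, j=2, merged so far=[0, 1, 5, 7, 8, 9]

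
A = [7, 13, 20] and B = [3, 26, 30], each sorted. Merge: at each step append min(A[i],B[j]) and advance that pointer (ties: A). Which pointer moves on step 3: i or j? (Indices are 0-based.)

[i=0,j=0] A[i]=7>B[j]=3 take 3 → j++
[i=0,j=1] A[i]=7<=B[j]=26 take 7 → i++
[i=1,j=1] A[i]=13<=B[j]=26 take 13 → i++

i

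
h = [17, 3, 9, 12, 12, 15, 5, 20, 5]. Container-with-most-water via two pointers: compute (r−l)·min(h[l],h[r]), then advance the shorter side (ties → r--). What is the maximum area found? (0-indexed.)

l=0 r=8: min(17,5)*8=40 best=40 *, r--
l=0 r=7: min(17,20)*7=119 best=119 *, l++
l=1 r=7: min(3,20)*6=18 best=119, l++
l=2 r=7: min(9,20)*5=45 best=119, l++
l=3 r=7: min(12,20)*4=48 best=119, l++
l=4 r=7: min(12,20)*3=36 best=119, l++
l=5 r=7: min(15,20)*2=30 best=119, l++
l=6 r=7: min(5,20)*1=5 best=119, l++

max area = 119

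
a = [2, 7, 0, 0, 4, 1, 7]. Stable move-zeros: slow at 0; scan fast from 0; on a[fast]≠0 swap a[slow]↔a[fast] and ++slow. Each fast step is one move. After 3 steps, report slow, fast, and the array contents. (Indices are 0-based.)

slow=2, fast=3, a=[2, 7, 0, 0, 4, 1, 7]

(s=0,f=0) a[fast]=2≠0 swap→a[0]=2 → slow++,fast++
(s=1,f=1) a[fast]=7≠0 swap→a[1]=7 → slow++,fast++
(s=2,f=2) a[fast]=0 → fast++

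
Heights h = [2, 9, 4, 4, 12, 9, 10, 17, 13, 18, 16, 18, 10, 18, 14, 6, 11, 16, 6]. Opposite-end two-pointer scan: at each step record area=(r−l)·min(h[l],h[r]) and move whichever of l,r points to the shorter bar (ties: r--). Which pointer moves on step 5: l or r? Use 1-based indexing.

l

[1,19] min(2,6)*18=36 best=36 * → l++
[2,19] min(9,6)*17=102 best=102 * → r--
[2,18] min(9,16)*16=144 best=144 * → l++
[3,18] min(4,16)*15=60 best=144 → l++
[4,18] min(4,16)*14=56 best=144 → l++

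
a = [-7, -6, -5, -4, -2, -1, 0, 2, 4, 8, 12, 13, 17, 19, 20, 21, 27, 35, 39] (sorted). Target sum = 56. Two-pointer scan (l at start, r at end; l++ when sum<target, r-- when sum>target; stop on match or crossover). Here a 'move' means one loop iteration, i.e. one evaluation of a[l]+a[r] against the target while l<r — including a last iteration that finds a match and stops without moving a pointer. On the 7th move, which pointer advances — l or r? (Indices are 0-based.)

l=0 r=18: -7+39=32 <56, l++
l=1 r=18: -6+39=33 <56, l++
l=2 r=18: -5+39=34 <56, l++
l=3 r=18: -4+39=35 <56, l++
l=4 r=18: -2+39=37 <56, l++
l=5 r=18: -1+39=38 <56, l++
l=6 r=18: 0+39=39 <56, l++

l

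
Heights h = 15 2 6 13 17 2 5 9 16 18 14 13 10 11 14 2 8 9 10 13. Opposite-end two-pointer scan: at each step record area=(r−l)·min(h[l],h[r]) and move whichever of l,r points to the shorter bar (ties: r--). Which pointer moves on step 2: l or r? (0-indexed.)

r

[0,19] min(15,13)*19=247 best=247 * → r--
[0,18] min(15,10)*18=180 best=247 → r--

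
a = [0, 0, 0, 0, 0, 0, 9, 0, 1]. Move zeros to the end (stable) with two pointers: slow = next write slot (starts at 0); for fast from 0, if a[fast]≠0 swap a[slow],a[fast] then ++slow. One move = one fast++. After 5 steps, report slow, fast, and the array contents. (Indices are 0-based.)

slow=0, fast=5, a=[0, 0, 0, 0, 0, 0, 9, 0, 1]

slow=0 fast=0: a[fast]=0, fast++
slow=0 fast=1: a[fast]=0, fast++
slow=0 fast=2: a[fast]=0, fast++
slow=0 fast=3: a[fast]=0, fast++
slow=0 fast=4: a[fast]=0, fast++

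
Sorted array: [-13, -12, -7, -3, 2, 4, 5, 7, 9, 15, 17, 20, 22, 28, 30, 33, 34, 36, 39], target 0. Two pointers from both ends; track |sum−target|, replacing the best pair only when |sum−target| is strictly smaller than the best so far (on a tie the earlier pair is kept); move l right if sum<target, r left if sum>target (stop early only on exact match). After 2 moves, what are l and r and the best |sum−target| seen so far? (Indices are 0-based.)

l=0 r=18: -13+39=26 d=26 *, r--
l=0 r=17: -13+36=23 d=23 *, r--

l=0, r=16, best |Δ|=23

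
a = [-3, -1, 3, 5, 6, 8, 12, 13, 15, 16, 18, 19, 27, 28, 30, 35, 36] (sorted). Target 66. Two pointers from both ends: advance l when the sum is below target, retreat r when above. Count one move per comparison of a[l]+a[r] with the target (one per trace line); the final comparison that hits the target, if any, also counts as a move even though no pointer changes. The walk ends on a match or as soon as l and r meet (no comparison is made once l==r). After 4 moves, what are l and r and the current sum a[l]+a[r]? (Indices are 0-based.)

l=0 r=16: -3+36=33 <66, l++
l=1 r=16: -1+36=35 <66, l++
l=2 r=16: 3+36=39 <66, l++
l=3 r=16: 5+36=41 <66, l++

l=4, r=16, sum=42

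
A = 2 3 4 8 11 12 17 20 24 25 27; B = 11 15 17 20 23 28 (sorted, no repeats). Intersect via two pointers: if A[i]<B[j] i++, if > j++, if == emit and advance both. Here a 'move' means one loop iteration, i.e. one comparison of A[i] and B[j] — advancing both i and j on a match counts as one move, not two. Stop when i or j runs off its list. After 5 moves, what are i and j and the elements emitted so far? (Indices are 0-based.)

i=0 j=0: 2<11, i++
i=1 j=0: 3<11, i++
i=2 j=0: 4<11, i++
i=3 j=0: 8<11, i++
i=4 j=0: 11==11 emit, i++,j++

i=5, j=1, emitted=[11]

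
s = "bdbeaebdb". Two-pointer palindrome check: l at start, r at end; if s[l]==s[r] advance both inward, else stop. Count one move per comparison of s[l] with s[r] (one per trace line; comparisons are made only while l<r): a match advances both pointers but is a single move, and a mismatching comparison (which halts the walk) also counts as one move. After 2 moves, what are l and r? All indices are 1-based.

l=1 r=9: 'b'=='b', l++,r--
l=2 r=8: 'd'=='d', l++,r--

l=3, r=7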